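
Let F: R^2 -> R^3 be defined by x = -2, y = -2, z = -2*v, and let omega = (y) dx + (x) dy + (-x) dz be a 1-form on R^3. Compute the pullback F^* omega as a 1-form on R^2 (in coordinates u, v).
F^* omega = (-4) dv

Using F^*(f dg) = (f ∘ F) d(g ∘ F), substitute each coordinate x_i by F_i(u, v) in f_i, and replace dx_i by d F_i = (∂F_i/∂u) du + (∂F_i/∂v) dv.
  For the x component: f_1(F) = -2; d F_1 = (0) du + (0) dv
  For the y component: f_2(F) = -2; d F_2 = (0) du + (0) dv
  For the z component: f_3(F) = 2; d F_3 = (0) du + (-2) dv
Combining and collecting du, dv coefficients:
  coeff of du: 0
  coeff of dv: -4
F^* omega = (-4) dv.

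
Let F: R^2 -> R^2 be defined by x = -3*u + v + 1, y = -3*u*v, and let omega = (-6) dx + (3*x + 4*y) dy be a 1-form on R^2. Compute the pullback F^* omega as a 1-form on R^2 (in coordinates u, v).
F^* omega = (36*u*v^2 + 27*u*v - 9*v^2 - 9*v + 18) du + (36*u^2*v + 27*u^2 - 9*u*v - 9*u - 6) dv

Using F^*(f dg) = (f ∘ F) d(g ∘ F), substitute each coordinate x_i by F_i(u, v) in f_i, and replace dx_i by d F_i = (∂F_i/∂u) du + (∂F_i/∂v) dv.
  For the x component: f_1(F) = -6; d F_1 = (-3) du + (1) dv
  For the y component: f_2(F) = -12*u*v - 9*u + 3*v + 3; d F_2 = (-3*v) du + (-3*u) dv
Combining and collecting du, dv coefficients:
  coeff of du: 36*u*v^2 + 27*u*v - 9*v^2 - 9*v + 18
  coeff of dv: 36*u^2*v + 27*u^2 - 9*u*v - 9*u - 6
F^* omega = (36*u*v^2 + 27*u*v - 9*v^2 - 9*v + 18) du + (36*u^2*v + 27*u^2 - 9*u*v - 9*u - 6) dv.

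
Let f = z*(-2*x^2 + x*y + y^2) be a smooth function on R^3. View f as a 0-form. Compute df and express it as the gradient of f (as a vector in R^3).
df = (z*(-4*x + y)) dx + (z*(x + 2*y)) dy + (-2*x^2 + x*y + y^2) dz; grad f = (z*(-4*x + y), z*(x + 2*y), -2*x^2 + x*y + y^2)

For a 0-form f, d f = (∂f/∂x) dx + (∂f/∂y) dy + (∂f/∂z) dz. The components of the vector representation are exactly the entries of grad f in Cartesian coordinates:
  ∂f/∂x = z*(-4*x + y)
  ∂f/∂y = z*(x + 2*y)
  ∂f/∂z = -2*x^2 + x*y + y^2.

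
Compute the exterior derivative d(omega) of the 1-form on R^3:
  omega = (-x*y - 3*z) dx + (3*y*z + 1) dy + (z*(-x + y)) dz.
d(omega) = (x) dx ∧ dy + (3 - z) dx ∧ dz + (-3*y + z) dy ∧ dz

For a 1-form omega = sum_i f_i dx_i, the exterior derivative is
  d(omega) = sum_{i < j} (∂f_j/∂x_i - ∂f_i/∂x_j) dx_i ∧ dx_j.
  coefficient of dx ∧ dy: ∂f_2/∂x - ∂f_1/∂y = ∂(3*y*z + 1)/∂x - ∂(-x*y - 3*z)/∂y = x
  coefficient of dx ∧ dz: ∂f_3/∂x - ∂f_1/∂z = ∂(z*(-x + y))/∂x - ∂(-x*y - 3*z)/∂z = 3 - z
  coefficient of dy ∧ dz: ∂f_3/∂y - ∂f_2/∂z = ∂(z*(-x + y))/∂y - ∂(3*y*z + 1)/∂z = -3*y + z
Assembling: d(omega) = (x) dx ∧ dy + (3 - z) dx ∧ dz + (-3*y + z) dy ∧ dz.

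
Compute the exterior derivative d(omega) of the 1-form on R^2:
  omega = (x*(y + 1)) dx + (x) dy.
d(omega) = (1 - x) dx ∧ dy

For a 1-form omega = sum_i f_i dx_i, the exterior derivative is
  d(omega) = sum_{i < j} (∂f_j/∂x_i - ∂f_i/∂x_j) dx_i ∧ dx_j.
  coefficient of dx ∧ dy: ∂f_2/∂x - ∂f_1/∂y = ∂(x)/∂x - ∂(x*(y + 1))/∂y = 1 - x
Assembling: d(omega) = (1 - x) dx ∧ dy.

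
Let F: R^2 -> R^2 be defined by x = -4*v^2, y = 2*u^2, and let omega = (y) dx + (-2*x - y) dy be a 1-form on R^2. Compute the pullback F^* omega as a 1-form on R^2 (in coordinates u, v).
F^* omega = (8*u*(-u^2 + 4*v^2)) du + (-16*u^2*v) dv

Using F^*(f dg) = (f ∘ F) d(g ∘ F), substitute each coordinate x_i by F_i(u, v) in f_i, and replace dx_i by d F_i = (∂F_i/∂u) du + (∂F_i/∂v) dv.
  For the x component: f_1(F) = 2*u^2; d F_1 = (0) du + (-8*v) dv
  For the y component: f_2(F) = -2*u^2 + 8*v^2; d F_2 = (4*u) du + (0) dv
Combining and collecting du, dv coefficients:
  coeff of du: 8*u*(-u^2 + 4*v^2)
  coeff of dv: -16*u^2*v
F^* omega = (8*u*(-u^2 + 4*v^2)) du + (-16*u^2*v) dv.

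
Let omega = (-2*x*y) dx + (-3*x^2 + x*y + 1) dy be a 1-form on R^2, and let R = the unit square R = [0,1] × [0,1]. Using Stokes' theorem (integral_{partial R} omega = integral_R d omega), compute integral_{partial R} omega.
integral_(partial R) omega = -3/2

Stokes: integral_partial_R omega = integral_R d omega with d omega = (∂Q/∂x - ∂P/∂y) dx ∧ dy.
  ∂Q/∂x = -6*x + y
  ∂P/∂y = -2*x
  integrand = ∂Q/∂x - ∂P/∂y = -4*x + y.
Integrating over R: integral_0^1 integral_0^1 (-4*x + y) dx dy = -3/2.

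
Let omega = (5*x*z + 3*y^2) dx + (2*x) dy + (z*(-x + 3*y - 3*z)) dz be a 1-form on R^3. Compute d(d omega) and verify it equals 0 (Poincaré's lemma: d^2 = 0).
d(d omega) = 0

Step 1: d omega = sum_{i<j} (∂f_j/∂x_i - ∂f_i/∂x_j) dx_i ∧ dx_j:
  coeff of dx ∧ dy: 2 - 6*y
  coeff of dx ∧ dz: -5*x - z
  coeff of dy ∧ dz: 3*z
Step 2: Apply d again to each 2-form coefficient. The only possible 3-form in R^3 is dx ∧ dy ∧ dz, with coefficient
  ∂(coeff of dy∧dz)/∂x - ∂(coeff of dx∧dz)/∂y + ∂(coeff of dx∧dy)/∂z
  = ∂/∂x (3*z) - ∂/∂y (-5*x - z) + ∂/∂z (2 - 6*y).
Each of these terms simplifies to sums of mixed partials that cancel in pairs. The result is 0 (by equality of mixed partials for smooth functions — Schwarz / Clairaut).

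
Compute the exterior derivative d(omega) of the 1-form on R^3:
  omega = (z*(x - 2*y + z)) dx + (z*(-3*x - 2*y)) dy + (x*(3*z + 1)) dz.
d(omega) = (-z) dx ∧ dy + (-x + 2*y + z + 1) dx ∧ dz + (3*x + 2*y) dy ∧ dz

For a 1-form omega = sum_i f_i dx_i, the exterior derivative is
  d(omega) = sum_{i < j} (∂f_j/∂x_i - ∂f_i/∂x_j) dx_i ∧ dx_j.
  coefficient of dx ∧ dy: ∂f_2/∂x - ∂f_1/∂y = ∂(z*(-3*x - 2*y))/∂x - ∂(z*(x - 2*y + z))/∂y = -z
  coefficient of dx ∧ dz: ∂f_3/∂x - ∂f_1/∂z = ∂(x*(3*z + 1))/∂x - ∂(z*(x - 2*y + z))/∂z = -x + 2*y + z + 1
  coefficient of dy ∧ dz: ∂f_3/∂y - ∂f_2/∂z = ∂(x*(3*z + 1))/∂y - ∂(z*(-3*x - 2*y))/∂z = 3*x + 2*y
Assembling: d(omega) = (-z) dx ∧ dy + (-x + 2*y + z + 1) dx ∧ dz + (3*x + 2*y) dy ∧ dz.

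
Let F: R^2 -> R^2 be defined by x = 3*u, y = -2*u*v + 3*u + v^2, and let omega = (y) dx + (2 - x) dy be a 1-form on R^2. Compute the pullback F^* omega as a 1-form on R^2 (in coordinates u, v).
F^* omega = (3*v^2 - 4*v + 6) du + (6*u^2 - 6*u*v - 4*u + 4*v) dv

Using F^*(f dg) = (f ∘ F) d(g ∘ F), substitute each coordinate x_i by F_i(u, v) in f_i, and replace dx_i by d F_i = (∂F_i/∂u) du + (∂F_i/∂v) dv.
  For the x component: f_1(F) = -2*u*v + 3*u + v^2; d F_1 = (3) du + (0) dv
  For the y component: f_2(F) = 2 - 3*u; d F_2 = (3 - 2*v) du + (-2*u + 2*v) dv
Combining and collecting du, dv coefficients:
  coeff of du: 3*v^2 - 4*v + 6
  coeff of dv: 6*u^2 - 6*u*v - 4*u + 4*v
F^* omega = (3*v^2 - 4*v + 6) du + (6*u^2 - 6*u*v - 4*u + 4*v) dv.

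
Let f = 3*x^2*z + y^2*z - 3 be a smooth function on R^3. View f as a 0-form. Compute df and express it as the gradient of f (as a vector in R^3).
df = (6*x*z) dx + (2*y*z) dy + (3*x^2 + y^2) dz; grad f = (6*x*z, 2*y*z, 3*x^2 + y^2)

For a 0-form f, d f = (∂f/∂x) dx + (∂f/∂y) dy + (∂f/∂z) dz. The components of the vector representation are exactly the entries of grad f in Cartesian coordinates:
  ∂f/∂x = 6*x*z
  ∂f/∂y = 2*y*z
  ∂f/∂z = 3*x^2 + y^2.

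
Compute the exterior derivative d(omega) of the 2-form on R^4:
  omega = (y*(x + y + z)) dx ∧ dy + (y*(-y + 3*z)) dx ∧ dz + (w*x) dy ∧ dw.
d(omega) = (3*y - 3*z) dx ∧ dy ∧ dz + (w) dx ∧ dy ∧ dw

For a 2-form omega = sum_{i<j} g_{ij} dx_i ∧ dx_j, the exterior derivative is
  d(omega) = sum_{i<j} d(g_{ij}) ∧ dx_i ∧ dx_j = sum_{i<j, k} (∂g_{ij}/∂x_k) dx_k ∧ dx_i ∧ dx_j.
Expand each term, using dx_k ∧ dx_i ∧ dx_j = sgn(permutation) dx_{(a)} ∧ dx_{(b)} ∧ dx_{(c)} with (a < b < c) sorted:
  d(y*(x + y + z)) includes (∂/∂z)(y*(x + y + z)) dz = (y) dz, which multiplied by dx ∧ dy gives (y) dx ∧ dy ∧ dz
  d(y*(-y + 3*z)) includes (∂/∂y)(y*(-y + 3*z)) dy = (-2*y + 3*z) dy, which multiplied by dx ∧ dz gives (2*y - 3*z) dx ∧ dy ∧ dz
  d(w*x) includes (∂/∂x)(w*x) dx = (w) dx, which multiplied by dy ∧ dw gives (w) dx ∧ dy ∧ dw
Collecting like 3-forms: d(omega) = (3*y - 3*z) dx ∧ dy ∧ dz + (w) dx ∧ dy ∧ dw.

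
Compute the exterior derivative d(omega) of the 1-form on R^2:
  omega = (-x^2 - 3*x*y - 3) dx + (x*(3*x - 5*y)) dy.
d(omega) = (9*x - 5*y) dx ∧ dy

For a 1-form omega = sum_i f_i dx_i, the exterior derivative is
  d(omega) = sum_{i < j} (∂f_j/∂x_i - ∂f_i/∂x_j) dx_i ∧ dx_j.
  coefficient of dx ∧ dy: ∂f_2/∂x - ∂f_1/∂y = ∂(x*(3*x - 5*y))/∂x - ∂(-x^2 - 3*x*y - 3)/∂y = 9*x - 5*y
Assembling: d(omega) = (9*x - 5*y) dx ∧ dy.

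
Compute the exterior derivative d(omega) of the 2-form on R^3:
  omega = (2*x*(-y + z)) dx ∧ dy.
d(omega) = (2*x) dx ∧ dy ∧ dz

For a 2-form omega = sum_{i<j} g_{ij} dx_i ∧ dx_j, the exterior derivative is
  d(omega) = sum_{i<j} d(g_{ij}) ∧ dx_i ∧ dx_j = sum_{i<j, k} (∂g_{ij}/∂x_k) dx_k ∧ dx_i ∧ dx_j.
Expand each term, using dx_k ∧ dx_i ∧ dx_j = sgn(permutation) dx_{(a)} ∧ dx_{(b)} ∧ dx_{(c)} with (a < b < c) sorted:
  d(2*x*(-y + z)) includes (∂/∂z)(2*x*(-y + z)) dz = (2*x) dz, which multiplied by dx ∧ dy gives (2*x) dx ∧ dy ∧ dz
Collecting like 3-forms: d(omega) = (2*x) dx ∧ dy ∧ dz.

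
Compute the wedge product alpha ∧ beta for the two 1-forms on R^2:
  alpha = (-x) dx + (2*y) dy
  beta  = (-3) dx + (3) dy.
alpha ∧ beta = (-3*x + 6*y) dx ∧ dy

Distribute the wedge, using dx_i ∧ dx_j = -dx_j ∧ dx_i and dx_i ∧ dx_i = 0. For each pair (i, j) with i < j, the coefficient of dx_i ∧ dx_j in alpha ∧ beta is (alpha_i * beta_j - alpha_j * beta_i). Collecting: alpha ∧ beta = (-3*x + 6*y) dx ∧ dy.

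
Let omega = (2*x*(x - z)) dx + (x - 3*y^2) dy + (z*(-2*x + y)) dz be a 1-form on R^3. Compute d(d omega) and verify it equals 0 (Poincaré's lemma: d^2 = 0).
d(d omega) = 0

Step 1: d omega = sum_{i<j} (∂f_j/∂x_i - ∂f_i/∂x_j) dx_i ∧ dx_j:
  coeff of dx ∧ dy: 1
  coeff of dx ∧ dz: 2*x - 2*z
  coeff of dy ∧ dz: z
Step 2: Apply d again to each 2-form coefficient. The only possible 3-form in R^3 is dx ∧ dy ∧ dz, with coefficient
  ∂(coeff of dy∧dz)/∂x - ∂(coeff of dx∧dz)/∂y + ∂(coeff of dx∧dy)/∂z
  = ∂/∂x (z) - ∂/∂y (2*x - 2*z) + ∂/∂z (1).
Each of these terms simplifies to sums of mixed partials that cancel in pairs. The result is 0 (by equality of mixed partials for smooth functions — Schwarz / Clairaut).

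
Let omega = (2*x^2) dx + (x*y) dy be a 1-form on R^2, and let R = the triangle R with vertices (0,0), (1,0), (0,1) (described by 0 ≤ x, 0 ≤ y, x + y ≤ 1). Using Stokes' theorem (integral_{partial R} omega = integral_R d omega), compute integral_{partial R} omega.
integral_(partial R) omega = 1/6

Stokes: integral_partial_R omega = integral_R d omega with d omega = (∂Q/∂x - ∂P/∂y) dx ∧ dy.
  ∂Q/∂x = y
  ∂P/∂y = 0
  integrand = ∂Q/∂x - ∂P/∂y = y.
Integrating over R: integral_0^1 integral_0^{1-x} (y) dy dx = 1/6.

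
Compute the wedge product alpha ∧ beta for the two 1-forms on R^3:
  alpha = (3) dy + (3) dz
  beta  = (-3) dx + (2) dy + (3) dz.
alpha ∧ beta = (9) dx ∧ dy + (3) dy ∧ dz + (9) dx ∧ dz

Distribute the wedge, using dx_i ∧ dx_j = -dx_j ∧ dx_i and dx_i ∧ dx_i = 0. For each pair (i, j) with i < j, the coefficient of dx_i ∧ dx_j in alpha ∧ beta is (alpha_i * beta_j - alpha_j * beta_i). Collecting: alpha ∧ beta = (9) dx ∧ dy + (3) dy ∧ dz + (9) dx ∧ dz.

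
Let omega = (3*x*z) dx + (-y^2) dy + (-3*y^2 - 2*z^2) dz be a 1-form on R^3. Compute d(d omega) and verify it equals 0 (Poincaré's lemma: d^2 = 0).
d(d omega) = 0

Step 1: d omega = sum_{i<j} (∂f_j/∂x_i - ∂f_i/∂x_j) dx_i ∧ dx_j:
  coeff of dx ∧ dy: 0
  coeff of dx ∧ dz: -3*x
  coeff of dy ∧ dz: -6*y
Step 2: Apply d again to each 2-form coefficient. The only possible 3-form in R^3 is dx ∧ dy ∧ dz, with coefficient
  ∂(coeff of dy∧dz)/∂x - ∂(coeff of dx∧dz)/∂y + ∂(coeff of dx∧dy)/∂z
  = ∂/∂x (-6*y) - ∂/∂y (-3*x) + ∂/∂z (0).
Each of these terms simplifies to sums of mixed partials that cancel in pairs. The result is 0 (by equality of mixed partials for smooth functions — Schwarz / Clairaut).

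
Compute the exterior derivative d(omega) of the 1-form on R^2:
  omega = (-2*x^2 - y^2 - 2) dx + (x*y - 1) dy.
d(omega) = (3*y) dx ∧ dy

For a 1-form omega = sum_i f_i dx_i, the exterior derivative is
  d(omega) = sum_{i < j} (∂f_j/∂x_i - ∂f_i/∂x_j) dx_i ∧ dx_j.
  coefficient of dx ∧ dy: ∂f_2/∂x - ∂f_1/∂y = ∂(x*y - 1)/∂x - ∂(-2*x^2 - y^2 - 2)/∂y = 3*y
Assembling: d(omega) = (3*y) dx ∧ dy.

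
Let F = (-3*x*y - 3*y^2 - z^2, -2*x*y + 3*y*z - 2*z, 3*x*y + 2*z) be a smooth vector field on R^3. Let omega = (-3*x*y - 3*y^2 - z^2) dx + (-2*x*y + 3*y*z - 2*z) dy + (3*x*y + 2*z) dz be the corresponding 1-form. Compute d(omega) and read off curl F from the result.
d(omega) = (3*x - 3*y + 2) dy ∧ dz + (-3*y - 2*z) dz ∧ dx + (3*x + 4*y) dx ∧ dy; curl F = (3*x - 3*y + 2, -3*y - 2*z, 3*x + 4*y)

d omega = sum_{i<j} (∂f_j/∂x_i - ∂f_i/∂x_j) dx_i ∧ dx_j. Under the identification (dy ∧ dz, dz ∧ dx, dx ∧ dy) ↔ (e_x, e_y, e_z), the coefficients are exactly the components of curl F. Compute:
  ∂R/∂y - ∂Q/∂z = (3*x) - (3*y - 2) = 3*x - 3*y + 2
  ∂P/∂z - ∂R/∂x = (-2*z) - (3*y) = -3*y - 2*z
  ∂Q/∂x - ∂P/∂y = (-2*y) - (-3*x - 6*y) = 3*x + 4*y.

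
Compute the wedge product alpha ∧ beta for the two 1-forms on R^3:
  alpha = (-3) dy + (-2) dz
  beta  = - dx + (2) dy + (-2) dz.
alpha ∧ beta = (-3) dx ∧ dy + (10) dy ∧ dz + (-2) dx ∧ dz

Distribute the wedge, using dx_i ∧ dx_j = -dx_j ∧ dx_i and dx_i ∧ dx_i = 0. For each pair (i, j) with i < j, the coefficient of dx_i ∧ dx_j in alpha ∧ beta is (alpha_i * beta_j - alpha_j * beta_i). Collecting: alpha ∧ beta = (-3) dx ∧ dy + (10) dy ∧ dz + (-2) dx ∧ dz.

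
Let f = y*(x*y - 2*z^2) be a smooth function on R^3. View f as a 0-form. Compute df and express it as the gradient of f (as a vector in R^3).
df = (y^2) dx + (2*x*y - 2*z^2) dy + (-4*y*z) dz; grad f = (y^2, 2*x*y - 2*z^2, -4*y*z)

For a 0-form f, d f = (∂f/∂x) dx + (∂f/∂y) dy + (∂f/∂z) dz. The components of the vector representation are exactly the entries of grad f in Cartesian coordinates:
  ∂f/∂x = y^2
  ∂f/∂y = 2*x*y - 2*z^2
  ∂f/∂z = -4*y*z.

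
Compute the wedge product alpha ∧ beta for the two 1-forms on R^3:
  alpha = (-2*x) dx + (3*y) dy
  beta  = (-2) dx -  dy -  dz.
alpha ∧ beta = (2*x + 6*y) dx ∧ dy + (2*x) dx ∧ dz + (-3*y) dy ∧ dz

Distribute the wedge, using dx_i ∧ dx_j = -dx_j ∧ dx_i and dx_i ∧ dx_i = 0. For each pair (i, j) with i < j, the coefficient of dx_i ∧ dx_j in alpha ∧ beta is (alpha_i * beta_j - alpha_j * beta_i). Collecting: alpha ∧ beta = (2*x + 6*y) dx ∧ dy + (2*x) dx ∧ dz + (-3*y) dy ∧ dz.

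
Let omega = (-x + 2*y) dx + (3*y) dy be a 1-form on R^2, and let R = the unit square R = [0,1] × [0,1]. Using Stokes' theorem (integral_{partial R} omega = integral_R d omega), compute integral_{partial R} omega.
integral_(partial R) omega = -2

Stokes: integral_partial_R omega = integral_R d omega with d omega = (∂Q/∂x - ∂P/∂y) dx ∧ dy.
  ∂Q/∂x = 0
  ∂P/∂y = 2
  integrand = ∂Q/∂x - ∂P/∂y = -2.
Integrating over R: integral_0^1 integral_0^1 (-2) dx dy = -2.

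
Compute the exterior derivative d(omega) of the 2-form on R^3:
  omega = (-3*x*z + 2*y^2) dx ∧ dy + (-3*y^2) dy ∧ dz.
d(omega) = (-3*x) dx ∧ dy ∧ dz

For a 2-form omega = sum_{i<j} g_{ij} dx_i ∧ dx_j, the exterior derivative is
  d(omega) = sum_{i<j} d(g_{ij}) ∧ dx_i ∧ dx_j = sum_{i<j, k} (∂g_{ij}/∂x_k) dx_k ∧ dx_i ∧ dx_j.
Expand each term, using dx_k ∧ dx_i ∧ dx_j = sgn(permutation) dx_{(a)} ∧ dx_{(b)} ∧ dx_{(c)} with (a < b < c) sorted:
  d(-3*x*z + 2*y^2) includes (∂/∂z)(-3*x*z + 2*y^2) dz = (-3*x) dz, which multiplied by dx ∧ dy gives (-3*x) dx ∧ dy ∧ dz
Collecting like 3-forms: d(omega) = (-3*x) dx ∧ dy ∧ dz.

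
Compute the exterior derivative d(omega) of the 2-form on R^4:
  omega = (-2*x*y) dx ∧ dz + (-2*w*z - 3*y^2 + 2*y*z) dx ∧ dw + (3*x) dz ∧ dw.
d(omega) = (2*x) dx ∧ dy ∧ dz + (6*y - 2*z) dx ∧ dy ∧ dw + (2*w - 2*y + 3) dx ∧ dz ∧ dw

For a 2-form omega = sum_{i<j} g_{ij} dx_i ∧ dx_j, the exterior derivative is
  d(omega) = sum_{i<j} d(g_{ij}) ∧ dx_i ∧ dx_j = sum_{i<j, k} (∂g_{ij}/∂x_k) dx_k ∧ dx_i ∧ dx_j.
Expand each term, using dx_k ∧ dx_i ∧ dx_j = sgn(permutation) dx_{(a)} ∧ dx_{(b)} ∧ dx_{(c)} with (a < b < c) sorted:
  d(-2*x*y) includes (∂/∂y)(-2*x*y) dy = (-2*x) dy, which multiplied by dx ∧ dz gives (2*x) dx ∧ dy ∧ dz
  d(-2*w*z - 3*y^2 + 2*y*z) includes (∂/∂y)(-2*w*z - 3*y^2 + 2*y*z) dy = (-6*y + 2*z) dy, which multiplied by dx ∧ dw gives (6*y - 2*z) dx ∧ dy ∧ dw
  d(-2*w*z - 3*y^2 + 2*y*z) includes (∂/∂z)(-2*w*z - 3*y^2 + 2*y*z) dz = (-2*w + 2*y) dz, which multiplied by dx ∧ dw gives (2*w - 2*y) dx ∧ dz ∧ dw
  d(3*x) includes (∂/∂x)(3*x) dx = (3) dx, which multiplied by dz ∧ dw gives (3) dx ∧ dz ∧ dw
Collecting like 3-forms: d(omega) = (2*x) dx ∧ dy ∧ dz + (6*y - 2*z) dx ∧ dy ∧ dw + (2*w - 2*y + 3) dx ∧ dz ∧ dw.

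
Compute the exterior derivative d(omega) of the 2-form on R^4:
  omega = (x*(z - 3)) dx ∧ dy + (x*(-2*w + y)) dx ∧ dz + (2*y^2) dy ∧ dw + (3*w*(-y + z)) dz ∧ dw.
d(omega) = (-2*x) dx ∧ dz ∧ dw + (-3*w) dy ∧ dz ∧ dw

For a 2-form omega = sum_{i<j} g_{ij} dx_i ∧ dx_j, the exterior derivative is
  d(omega) = sum_{i<j} d(g_{ij}) ∧ dx_i ∧ dx_j = sum_{i<j, k} (∂g_{ij}/∂x_k) dx_k ∧ dx_i ∧ dx_j.
Expand each term, using dx_k ∧ dx_i ∧ dx_j = sgn(permutation) dx_{(a)} ∧ dx_{(b)} ∧ dx_{(c)} with (a < b < c) sorted:
  d(x*(z - 3)) includes (∂/∂z)(x*(z - 3)) dz = (x) dz, which multiplied by dx ∧ dy gives (x) dx ∧ dy ∧ dz
  d(x*(-2*w + y)) includes (∂/∂y)(x*(-2*w + y)) dy = (x) dy, which multiplied by dx ∧ dz gives (-x) dx ∧ dy ∧ dz
  d(x*(-2*w + y)) includes (∂/∂w)(x*(-2*w + y)) dw = (-2*x) dw, which multiplied by dx ∧ dz gives (-2*x) dx ∧ dz ∧ dw
  d(3*w*(-y + z)) includes (∂/∂y)(3*w*(-y + z)) dy = (-3*w) dy, which multiplied by dz ∧ dw gives (-3*w) dy ∧ dz ∧ dw
Collecting like 3-forms: d(omega) = (-2*x) dx ∧ dz ∧ dw + (-3*w) dy ∧ dz ∧ dw.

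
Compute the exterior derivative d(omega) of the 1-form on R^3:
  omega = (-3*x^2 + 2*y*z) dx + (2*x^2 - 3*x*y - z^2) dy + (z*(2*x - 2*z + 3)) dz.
d(omega) = (4*x - 3*y - 2*z) dx ∧ dy + (-2*y + 2*z) dx ∧ dz + (2*z) dy ∧ dz

For a 1-form omega = sum_i f_i dx_i, the exterior derivative is
  d(omega) = sum_{i < j} (∂f_j/∂x_i - ∂f_i/∂x_j) dx_i ∧ dx_j.
  coefficient of dx ∧ dy: ∂f_2/∂x - ∂f_1/∂y = ∂(2*x^2 - 3*x*y - z^2)/∂x - ∂(-3*x^2 + 2*y*z)/∂y = 4*x - 3*y - 2*z
  coefficient of dx ∧ dz: ∂f_3/∂x - ∂f_1/∂z = ∂(z*(2*x - 2*z + 3))/∂x - ∂(-3*x^2 + 2*y*z)/∂z = -2*y + 2*z
  coefficient of dy ∧ dz: ∂f_3/∂y - ∂f_2/∂z = ∂(z*(2*x - 2*z + 3))/∂y - ∂(2*x^2 - 3*x*y - z^2)/∂z = 2*z
Assembling: d(omega) = (4*x - 3*y - 2*z) dx ∧ dy + (-2*y + 2*z) dx ∧ dz + (2*z) dy ∧ dz.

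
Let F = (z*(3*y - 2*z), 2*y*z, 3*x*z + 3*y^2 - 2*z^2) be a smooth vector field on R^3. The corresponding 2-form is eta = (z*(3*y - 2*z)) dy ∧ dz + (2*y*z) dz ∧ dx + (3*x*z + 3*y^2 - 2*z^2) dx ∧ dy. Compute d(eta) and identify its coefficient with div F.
d(eta) = (3*x - 2*z) dx ∧ dy ∧ dz; div F = 3*x - 2*z

For a 2-form in R^3 of the form above, applying d gives a 3-form with coefficient ∂P/∂x + ∂Q/∂y + ∂R/∂z:
  ∂P/∂x = 0
  ∂Q/∂y = 2*z
  ∂R/∂z = 3*x - 4*z
Sum = 3*x - 2*z, which is exactly div F.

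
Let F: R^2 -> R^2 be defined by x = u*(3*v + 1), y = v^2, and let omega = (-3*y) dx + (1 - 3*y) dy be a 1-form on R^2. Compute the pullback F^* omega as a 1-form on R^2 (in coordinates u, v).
F^* omega = (v^2*(-9*v - 3)) du + (v*(-9*u*v - 6*v^2 + 2)) dv

Using F^*(f dg) = (f ∘ F) d(g ∘ F), substitute each coordinate x_i by F_i(u, v) in f_i, and replace dx_i by d F_i = (∂F_i/∂u) du + (∂F_i/∂v) dv.
  For the x component: f_1(F) = -3*v^2; d F_1 = (3*v + 1) du + (3*u) dv
  For the y component: f_2(F) = 1 - 3*v^2; d F_2 = (0) du + (2*v) dv
Combining and collecting du, dv coefficients:
  coeff of du: v^2*(-9*v - 3)
  coeff of dv: v*(-9*u*v - 6*v^2 + 2)
F^* omega = (v^2*(-9*v - 3)) du + (v*(-9*u*v - 6*v^2 + 2)) dv.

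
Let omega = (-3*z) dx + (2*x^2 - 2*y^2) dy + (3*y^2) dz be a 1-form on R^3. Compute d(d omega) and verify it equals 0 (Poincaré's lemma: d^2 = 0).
d(d omega) = 0

Step 1: d omega = sum_{i<j} (∂f_j/∂x_i - ∂f_i/∂x_j) dx_i ∧ dx_j:
  coeff of dx ∧ dy: 4*x
  coeff of dx ∧ dz: 3
  coeff of dy ∧ dz: 6*y
Step 2: Apply d again to each 2-form coefficient. The only possible 3-form in R^3 is dx ∧ dy ∧ dz, with coefficient
  ∂(coeff of dy∧dz)/∂x - ∂(coeff of dx∧dz)/∂y + ∂(coeff of dx∧dy)/∂z
  = ∂/∂x (6*y) - ∂/∂y (3) + ∂/∂z (4*x).
Each of these terms simplifies to sums of mixed partials that cancel in pairs. The result is 0 (by equality of mixed partials for smooth functions — Schwarz / Clairaut).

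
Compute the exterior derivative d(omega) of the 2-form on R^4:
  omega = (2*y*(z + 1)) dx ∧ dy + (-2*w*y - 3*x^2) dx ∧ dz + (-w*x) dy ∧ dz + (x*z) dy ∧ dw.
d(omega) = (w + 2*y) dx ∧ dy ∧ dz + (-2*y) dx ∧ dz ∧ dw + (-2*x) dy ∧ dz ∧ dw + (z) dx ∧ dy ∧ dw

For a 2-form omega = sum_{i<j} g_{ij} dx_i ∧ dx_j, the exterior derivative is
  d(omega) = sum_{i<j} d(g_{ij}) ∧ dx_i ∧ dx_j = sum_{i<j, k} (∂g_{ij}/∂x_k) dx_k ∧ dx_i ∧ dx_j.
Expand each term, using dx_k ∧ dx_i ∧ dx_j = sgn(permutation) dx_{(a)} ∧ dx_{(b)} ∧ dx_{(c)} with (a < b < c) sorted:
  d(2*y*(z + 1)) includes (∂/∂z)(2*y*(z + 1)) dz = (2*y) dz, which multiplied by dx ∧ dy gives (2*y) dx ∧ dy ∧ dz
  d(-2*w*y - 3*x^2) includes (∂/∂y)(-2*w*y - 3*x^2) dy = (-2*w) dy, which multiplied by dx ∧ dz gives (2*w) dx ∧ dy ∧ dz
  d(-2*w*y - 3*x^2) includes (∂/∂w)(-2*w*y - 3*x^2) dw = (-2*y) dw, which multiplied by dx ∧ dz gives (-2*y) dx ∧ dz ∧ dw
  d(-w*x) includes (∂/∂x)(-w*x) dx = (-w) dx, which multiplied by dy ∧ dz gives (-w) dx ∧ dy ∧ dz
  d(-w*x) includes (∂/∂w)(-w*x) dw = (-x) dw, which multiplied by dy ∧ dz gives (-x) dy ∧ dz ∧ dw
  d(x*z) includes (∂/∂x)(x*z) dx = (z) dx, which multiplied by dy ∧ dw gives (z) dx ∧ dy ∧ dw
  d(x*z) includes (∂/∂z)(x*z) dz = (x) dz, which multiplied by dy ∧ dw gives (-x) dy ∧ dz ∧ dw
Collecting like 3-forms: d(omega) = (w + 2*y) dx ∧ dy ∧ dz + (-2*y) dx ∧ dz ∧ dw + (-2*x) dy ∧ dz ∧ dw + (z) dx ∧ dy ∧ dw.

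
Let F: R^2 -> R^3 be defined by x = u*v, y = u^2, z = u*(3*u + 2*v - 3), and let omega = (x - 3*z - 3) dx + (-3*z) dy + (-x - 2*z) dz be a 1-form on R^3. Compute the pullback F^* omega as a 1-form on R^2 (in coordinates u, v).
F^* omega = (-54*u^3 - 63*u^2*v + 72*u^2 - 15*u*v^2 + 36*u*v - 18*u - 3*v) du + (3*u*(-7*u^2 - 5*u*v + 7*u - 1)) dv

Using F^*(f dg) = (f ∘ F) d(g ∘ F), substitute each coordinate x_i by F_i(u, v) in f_i, and replace dx_i by d F_i = (∂F_i/∂u) du + (∂F_i/∂v) dv.
  For the x component: f_1(F) = -9*u^2 - 5*u*v + 9*u - 3; d F_1 = (v) du + (u) dv
  For the y component: f_2(F) = 3*u*(-3*u - 2*v + 3); d F_2 = (2*u) du + (0) dv
  For the z component: f_3(F) = u*(-6*u - 5*v + 6); d F_3 = (6*u + 2*v - 3) du + (2*u) dv
Combining and collecting du, dv coefficients:
  coeff of du: -54*u^3 - 63*u^2*v + 72*u^2 - 15*u*v^2 + 36*u*v - 18*u - 3*v
  coeff of dv: 3*u*(-7*u^2 - 5*u*v + 7*u - 1)
F^* omega = (-54*u^3 - 63*u^2*v + 72*u^2 - 15*u*v^2 + 36*u*v - 18*u - 3*v) du + (3*u*(-7*u^2 - 5*u*v + 7*u - 1)) dv.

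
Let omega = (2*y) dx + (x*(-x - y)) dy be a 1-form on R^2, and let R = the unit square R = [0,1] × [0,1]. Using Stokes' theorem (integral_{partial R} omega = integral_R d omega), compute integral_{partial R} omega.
integral_(partial R) omega = -7/2

Stokes: integral_partial_R omega = integral_R d omega with d omega = (∂Q/∂x - ∂P/∂y) dx ∧ dy.
  ∂Q/∂x = -2*x - y
  ∂P/∂y = 2
  integrand = ∂Q/∂x - ∂P/∂y = -2*x - y - 2.
Integrating over R: integral_0^1 integral_0^1 (-2*x - y - 2) dx dy = -7/2.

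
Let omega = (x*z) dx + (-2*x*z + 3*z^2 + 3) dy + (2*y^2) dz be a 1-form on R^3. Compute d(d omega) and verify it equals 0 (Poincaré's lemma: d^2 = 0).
d(d omega) = 0

Step 1: d omega = sum_{i<j} (∂f_j/∂x_i - ∂f_i/∂x_j) dx_i ∧ dx_j:
  coeff of dx ∧ dy: -2*z
  coeff of dx ∧ dz: -x
  coeff of dy ∧ dz: 2*x + 4*y - 6*z
Step 2: Apply d again to each 2-form coefficient. The only possible 3-form in R^3 is dx ∧ dy ∧ dz, with coefficient
  ∂(coeff of dy∧dz)/∂x - ∂(coeff of dx∧dz)/∂y + ∂(coeff of dx∧dy)/∂z
  = ∂/∂x (2*x + 4*y - 6*z) - ∂/∂y (-x) + ∂/∂z (-2*z).
Each of these terms simplifies to sums of mixed partials that cancel in pairs. The result is 0 (by equality of mixed partials for smooth functions — Schwarz / Clairaut).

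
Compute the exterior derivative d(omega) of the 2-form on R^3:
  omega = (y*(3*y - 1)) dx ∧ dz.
d(omega) = (1 - 6*y) dx ∧ dy ∧ dz

For a 2-form omega = sum_{i<j} g_{ij} dx_i ∧ dx_j, the exterior derivative is
  d(omega) = sum_{i<j} d(g_{ij}) ∧ dx_i ∧ dx_j = sum_{i<j, k} (∂g_{ij}/∂x_k) dx_k ∧ dx_i ∧ dx_j.
Expand each term, using dx_k ∧ dx_i ∧ dx_j = sgn(permutation) dx_{(a)} ∧ dx_{(b)} ∧ dx_{(c)} with (a < b < c) sorted:
  d(y*(3*y - 1)) includes (∂/∂y)(y*(3*y - 1)) dy = (6*y - 1) dy, which multiplied by dx ∧ dz gives (1 - 6*y) dx ∧ dy ∧ dz
Collecting like 3-forms: d(omega) = (1 - 6*y) dx ∧ dy ∧ dz.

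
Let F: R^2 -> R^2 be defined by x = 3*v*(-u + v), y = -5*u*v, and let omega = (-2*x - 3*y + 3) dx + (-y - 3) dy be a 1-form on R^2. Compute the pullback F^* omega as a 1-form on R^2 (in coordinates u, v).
F^* omega = (2*v*(-44*u*v + 9*v^2 + 3)) du + (-88*u^2*v + 144*u*v^2 + 6*u - 36*v^3 + 18*v) dv

Using F^*(f dg) = (f ∘ F) d(g ∘ F), substitute each coordinate x_i by F_i(u, v) in f_i, and replace dx_i by d F_i = (∂F_i/∂u) du + (∂F_i/∂v) dv.
  For the x component: f_1(F) = 21*u*v - 6*v^2 + 3; d F_1 = (-3*v) du + (-3*u + 6*v) dv
  For the y component: f_2(F) = 5*u*v - 3; d F_2 = (-5*v) du + (-5*u) dv
Combining and collecting du, dv coefficients:
  coeff of du: 2*v*(-44*u*v + 9*v^2 + 3)
  coeff of dv: -88*u^2*v + 144*u*v^2 + 6*u - 36*v^3 + 18*v
F^* omega = (2*v*(-44*u*v + 9*v^2 + 3)) du + (-88*u^2*v + 144*u*v^2 + 6*u - 36*v^3 + 18*v) dv.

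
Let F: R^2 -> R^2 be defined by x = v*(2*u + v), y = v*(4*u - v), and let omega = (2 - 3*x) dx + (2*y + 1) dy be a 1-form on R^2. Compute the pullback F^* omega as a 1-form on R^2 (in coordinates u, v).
F^* omega = (2*v*(10*u*v - 7*v^2 + 4)) du + (20*u^2*v - 42*u*v^2 + 8*u - 2*v^3 + 2*v) dv

Using F^*(f dg) = (f ∘ F) d(g ∘ F), substitute each coordinate x_i by F_i(u, v) in f_i, and replace dx_i by d F_i = (∂F_i/∂u) du + (∂F_i/∂v) dv.
  For the x component: f_1(F) = -6*u*v - 3*v^2 + 2; d F_1 = (2*v) du + (2*u + 2*v) dv
  For the y component: f_2(F) = 8*u*v - 2*v^2 + 1; d F_2 = (4*v) du + (4*u - 2*v) dv
Combining and collecting du, dv coefficients:
  coeff of du: 2*v*(10*u*v - 7*v^2 + 4)
  coeff of dv: 20*u^2*v - 42*u*v^2 + 8*u - 2*v^3 + 2*v
F^* omega = (2*v*(10*u*v - 7*v^2 + 4)) du + (20*u^2*v - 42*u*v^2 + 8*u - 2*v^3 + 2*v) dv.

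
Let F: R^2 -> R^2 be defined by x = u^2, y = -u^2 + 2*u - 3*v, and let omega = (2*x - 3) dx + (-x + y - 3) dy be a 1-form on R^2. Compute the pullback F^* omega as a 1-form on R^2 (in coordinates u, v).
F^* omega = (8*u^3 - 8*u^2 + 6*u*v + 4*u - 6*v - 6) du + (6*u^2 - 6*u + 9*v + 9) dv

Using F^*(f dg) = (f ∘ F) d(g ∘ F), substitute each coordinate x_i by F_i(u, v) in f_i, and replace dx_i by d F_i = (∂F_i/∂u) du + (∂F_i/∂v) dv.
  For the x component: f_1(F) = 2*u^2 - 3; d F_1 = (2*u) du + (0) dv
  For the y component: f_2(F) = -2*u^2 + 2*u - 3*v - 3; d F_2 = (2 - 2*u) du + (-3) dv
Combining and collecting du, dv coefficients:
  coeff of du: 8*u^3 - 8*u^2 + 6*u*v + 4*u - 6*v - 6
  coeff of dv: 6*u^2 - 6*u + 9*v + 9
F^* omega = (8*u^3 - 8*u^2 + 6*u*v + 4*u - 6*v - 6) du + (6*u^2 - 6*u + 9*v + 9) dv.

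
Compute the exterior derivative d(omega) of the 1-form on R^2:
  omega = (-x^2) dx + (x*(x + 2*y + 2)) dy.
d(omega) = (2*x + 2*y + 2) dx ∧ dy

For a 1-form omega = sum_i f_i dx_i, the exterior derivative is
  d(omega) = sum_{i < j} (∂f_j/∂x_i - ∂f_i/∂x_j) dx_i ∧ dx_j.
  coefficient of dx ∧ dy: ∂f_2/∂x - ∂f_1/∂y = ∂(x*(x + 2*y + 2))/∂x - ∂(-x^2)/∂y = 2*x + 2*y + 2
Assembling: d(omega) = (2*x + 2*y + 2) dx ∧ dy.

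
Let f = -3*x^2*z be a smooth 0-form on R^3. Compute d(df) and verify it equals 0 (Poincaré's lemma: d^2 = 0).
d(df) = 0

Step 1: df = sum_i (∂f/∂x_i) dx_i = (-6*x*z) dx + (0) dy + (-3*x^2) dz.
Step 2: Apply d again. Using the 1-form formula, the coefficient of dx ∧ dy in d(df) is ∂^2 f/∂x ∂y - ∂^2 f/∂y ∂x = (0) - (0) = 0 (equality of mixed partials for smooth f).
Similarly for dx ∧ dz and dy ∧ dz — all coefficients vanish. So d(df) = 0.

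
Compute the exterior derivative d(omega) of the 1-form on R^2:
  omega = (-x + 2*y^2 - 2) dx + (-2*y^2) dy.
d(omega) = (-4*y) dx ∧ dy

For a 1-form omega = sum_i f_i dx_i, the exterior derivative is
  d(omega) = sum_{i < j} (∂f_j/∂x_i - ∂f_i/∂x_j) dx_i ∧ dx_j.
  coefficient of dx ∧ dy: ∂f_2/∂x - ∂f_1/∂y = ∂(-2*y^2)/∂x - ∂(-x + 2*y^2 - 2)/∂y = -4*y
Assembling: d(omega) = (-4*y) dx ∧ dy.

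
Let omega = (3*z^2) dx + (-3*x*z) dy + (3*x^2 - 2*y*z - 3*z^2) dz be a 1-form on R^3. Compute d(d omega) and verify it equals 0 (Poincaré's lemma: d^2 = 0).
d(d omega) = 0

Step 1: d omega = sum_{i<j} (∂f_j/∂x_i - ∂f_i/∂x_j) dx_i ∧ dx_j:
  coeff of dx ∧ dy: -3*z
  coeff of dx ∧ dz: 6*x - 6*z
  coeff of dy ∧ dz: 3*x - 2*z
Step 2: Apply d again to each 2-form coefficient. The only possible 3-form in R^3 is dx ∧ dy ∧ dz, with coefficient
  ∂(coeff of dy∧dz)/∂x - ∂(coeff of dx∧dz)/∂y + ∂(coeff of dx∧dy)/∂z
  = ∂/∂x (3*x - 2*z) - ∂/∂y (6*x - 6*z) + ∂/∂z (-3*z).
Each of these terms simplifies to sums of mixed partials that cancel in pairs. The result is 0 (by equality of mixed partials for smooth functions — Schwarz / Clairaut).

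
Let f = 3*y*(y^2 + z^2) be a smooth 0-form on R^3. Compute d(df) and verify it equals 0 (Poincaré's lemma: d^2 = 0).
d(df) = 0

Step 1: df = sum_i (∂f/∂x_i) dx_i = (0) dx + (9*y^2 + 3*z^2) dy + (6*y*z) dz.
Step 2: Apply d again. Using the 1-form formula, the coefficient of dx ∧ dy in d(df) is ∂^2 f/∂x ∂y - ∂^2 f/∂y ∂x = (0) - (0) = 0 (equality of mixed partials for smooth f).
Similarly for dx ∧ dz and dy ∧ dz — all coefficients vanish. So d(df) = 0.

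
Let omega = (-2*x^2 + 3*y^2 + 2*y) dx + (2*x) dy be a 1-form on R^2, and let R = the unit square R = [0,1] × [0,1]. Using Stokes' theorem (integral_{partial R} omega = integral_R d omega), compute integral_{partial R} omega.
integral_(partial R) omega = -3

Stokes: integral_partial_R omega = integral_R d omega with d omega = (∂Q/∂x - ∂P/∂y) dx ∧ dy.
  ∂Q/∂x = 2
  ∂P/∂y = 6*y + 2
  integrand = ∂Q/∂x - ∂P/∂y = -6*y.
Integrating over R: integral_0^1 integral_0^1 (-6*y) dx dy = -3.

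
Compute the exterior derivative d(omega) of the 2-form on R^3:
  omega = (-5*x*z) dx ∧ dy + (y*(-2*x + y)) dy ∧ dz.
d(omega) = (-5*x - 2*y) dx ∧ dy ∧ dz

For a 2-form omega = sum_{i<j} g_{ij} dx_i ∧ dx_j, the exterior derivative is
  d(omega) = sum_{i<j} d(g_{ij}) ∧ dx_i ∧ dx_j = sum_{i<j, k} (∂g_{ij}/∂x_k) dx_k ∧ dx_i ∧ dx_j.
Expand each term, using dx_k ∧ dx_i ∧ dx_j = sgn(permutation) dx_{(a)} ∧ dx_{(b)} ∧ dx_{(c)} with (a < b < c) sorted:
  d(-5*x*z) includes (∂/∂z)(-5*x*z) dz = (-5*x) dz, which multiplied by dx ∧ dy gives (-5*x) dx ∧ dy ∧ dz
  d(y*(-2*x + y)) includes (∂/∂x)(y*(-2*x + y)) dx = (-2*y) dx, which multiplied by dy ∧ dz gives (-2*y) dx ∧ dy ∧ dz
Collecting like 3-forms: d(omega) = (-5*x - 2*y) dx ∧ dy ∧ dz.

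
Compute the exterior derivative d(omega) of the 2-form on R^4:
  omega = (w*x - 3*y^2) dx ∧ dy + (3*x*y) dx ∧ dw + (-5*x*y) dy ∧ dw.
d(omega) = (-2*x - 5*y) dx ∧ dy ∧ dw

For a 2-form omega = sum_{i<j} g_{ij} dx_i ∧ dx_j, the exterior derivative is
  d(omega) = sum_{i<j} d(g_{ij}) ∧ dx_i ∧ dx_j = sum_{i<j, k} (∂g_{ij}/∂x_k) dx_k ∧ dx_i ∧ dx_j.
Expand each term, using dx_k ∧ dx_i ∧ dx_j = sgn(permutation) dx_{(a)} ∧ dx_{(b)} ∧ dx_{(c)} with (a < b < c) sorted:
  d(w*x - 3*y^2) includes (∂/∂w)(w*x - 3*y^2) dw = (x) dw, which multiplied by dx ∧ dy gives (x) dx ∧ dy ∧ dw
  d(3*x*y) includes (∂/∂y)(3*x*y) dy = (3*x) dy, which multiplied by dx ∧ dw gives (-3*x) dx ∧ dy ∧ dw
  d(-5*x*y) includes (∂/∂x)(-5*x*y) dx = (-5*y) dx, which multiplied by dy ∧ dw gives (-5*y) dx ∧ dy ∧ dw
Collecting like 3-forms: d(omega) = (-2*x - 5*y) dx ∧ dy ∧ dw.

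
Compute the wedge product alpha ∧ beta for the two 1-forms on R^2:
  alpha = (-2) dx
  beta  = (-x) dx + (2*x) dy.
alpha ∧ beta = (-4*x) dx ∧ dy

Distribute the wedge, using dx_i ∧ dx_j = -dx_j ∧ dx_i and dx_i ∧ dx_i = 0. For each pair (i, j) with i < j, the coefficient of dx_i ∧ dx_j in alpha ∧ beta is (alpha_i * beta_j - alpha_j * beta_i). Collecting: alpha ∧ beta = (-4*x) dx ∧ dy.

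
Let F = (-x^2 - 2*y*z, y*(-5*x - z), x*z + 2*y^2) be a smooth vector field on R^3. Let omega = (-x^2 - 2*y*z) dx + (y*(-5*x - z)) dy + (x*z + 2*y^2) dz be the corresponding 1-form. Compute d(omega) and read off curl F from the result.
d(omega) = (5*y) dy ∧ dz + (-2*y - z) dz ∧ dx + (-5*y + 2*z) dx ∧ dy; curl F = (5*y, -2*y - z, -5*y + 2*z)

d omega = sum_{i<j} (∂f_j/∂x_i - ∂f_i/∂x_j) dx_i ∧ dx_j. Under the identification (dy ∧ dz, dz ∧ dx, dx ∧ dy) ↔ (e_x, e_y, e_z), the coefficients are exactly the components of curl F. Compute:
  ∂R/∂y - ∂Q/∂z = (4*y) - (-y) = 5*y
  ∂P/∂z - ∂R/∂x = (-2*y) - (z) = -2*y - z
  ∂Q/∂x - ∂P/∂y = (-5*y) - (-2*z) = -5*y + 2*z.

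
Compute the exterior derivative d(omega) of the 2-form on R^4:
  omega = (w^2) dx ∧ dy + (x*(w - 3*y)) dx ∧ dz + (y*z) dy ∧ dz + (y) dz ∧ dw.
d(omega) = (2*w) dx ∧ dy ∧ dw + (3*x) dx ∧ dy ∧ dz + (x) dx ∧ dz ∧ dw + (1) dy ∧ dz ∧ dw

For a 2-form omega = sum_{i<j} g_{ij} dx_i ∧ dx_j, the exterior derivative is
  d(omega) = sum_{i<j} d(g_{ij}) ∧ dx_i ∧ dx_j = sum_{i<j, k} (∂g_{ij}/∂x_k) dx_k ∧ dx_i ∧ dx_j.
Expand each term, using dx_k ∧ dx_i ∧ dx_j = sgn(permutation) dx_{(a)} ∧ dx_{(b)} ∧ dx_{(c)} with (a < b < c) sorted:
  d(w^2) includes (∂/∂w)(w^2) dw = (2*w) dw, which multiplied by dx ∧ dy gives (2*w) dx ∧ dy ∧ dw
  d(x*(w - 3*y)) includes (∂/∂y)(x*(w - 3*y)) dy = (-3*x) dy, which multiplied by dx ∧ dz gives (3*x) dx ∧ dy ∧ dz
  d(x*(w - 3*y)) includes (∂/∂w)(x*(w - 3*y)) dw = (x) dw, which multiplied by dx ∧ dz gives (x) dx ∧ dz ∧ dw
  d(y) includes (∂/∂y)(y) dy = (1) dy, which multiplied by dz ∧ dw gives (1) dy ∧ dz ∧ dw
Collecting like 3-forms: d(omega) = (2*w) dx ∧ dy ∧ dw + (3*x) dx ∧ dy ∧ dz + (x) dx ∧ dz ∧ dw + (1) dy ∧ dz ∧ dw.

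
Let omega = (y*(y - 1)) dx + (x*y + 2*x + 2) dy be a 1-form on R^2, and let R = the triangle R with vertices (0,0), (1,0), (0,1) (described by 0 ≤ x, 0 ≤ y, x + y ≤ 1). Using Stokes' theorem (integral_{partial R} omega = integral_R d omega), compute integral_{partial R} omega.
integral_(partial R) omega = 4/3

Stokes: integral_partial_R omega = integral_R d omega with d omega = (∂Q/∂x - ∂P/∂y) dx ∧ dy.
  ∂Q/∂x = y + 2
  ∂P/∂y = 2*y - 1
  integrand = ∂Q/∂x - ∂P/∂y = 3 - y.
Integrating over R: integral_0^1 integral_0^{1-x} (3 - y) dy dx = 4/3.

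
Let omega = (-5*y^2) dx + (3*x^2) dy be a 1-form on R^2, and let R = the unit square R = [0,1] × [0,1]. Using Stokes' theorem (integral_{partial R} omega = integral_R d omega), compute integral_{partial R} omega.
integral_(partial R) omega = 8

Stokes: integral_partial_R omega = integral_R d omega with d omega = (∂Q/∂x - ∂P/∂y) dx ∧ dy.
  ∂Q/∂x = 6*x
  ∂P/∂y = -10*y
  integrand = ∂Q/∂x - ∂P/∂y = 6*x + 10*y.
Integrating over R: integral_0^1 integral_0^1 (6*x + 10*y) dx dy = 8.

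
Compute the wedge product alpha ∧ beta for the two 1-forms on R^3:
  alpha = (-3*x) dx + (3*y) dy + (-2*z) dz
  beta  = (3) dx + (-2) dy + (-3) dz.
alpha ∧ beta = (6*x - 9*y) dx ∧ dy + (9*x + 6*z) dx ∧ dz + (-9*y - 4*z) dy ∧ dz

Distribute the wedge, using dx_i ∧ dx_j = -dx_j ∧ dx_i and dx_i ∧ dx_i = 0. For each pair (i, j) with i < j, the coefficient of dx_i ∧ dx_j in alpha ∧ beta is (alpha_i * beta_j - alpha_j * beta_i). Collecting: alpha ∧ beta = (6*x - 9*y) dx ∧ dy + (9*x + 6*z) dx ∧ dz + (-9*y - 4*z) dy ∧ dz.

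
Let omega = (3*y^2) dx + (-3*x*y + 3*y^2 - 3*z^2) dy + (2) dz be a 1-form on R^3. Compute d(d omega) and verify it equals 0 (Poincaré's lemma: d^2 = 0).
d(d omega) = 0

Step 1: d omega = sum_{i<j} (∂f_j/∂x_i - ∂f_i/∂x_j) dx_i ∧ dx_j:
  coeff of dx ∧ dy: -9*y
  coeff of dx ∧ dz: 0
  coeff of dy ∧ dz: 6*z
Step 2: Apply d again to each 2-form coefficient. The only possible 3-form in R^3 is dx ∧ dy ∧ dz, with coefficient
  ∂(coeff of dy∧dz)/∂x - ∂(coeff of dx∧dz)/∂y + ∂(coeff of dx∧dy)/∂z
  = ∂/∂x (6*z) - ∂/∂y (0) + ∂/∂z (-9*y).
Each of these terms simplifies to sums of mixed partials that cancel in pairs. The result is 0 (by equality of mixed partials for smooth functions — Schwarz / Clairaut).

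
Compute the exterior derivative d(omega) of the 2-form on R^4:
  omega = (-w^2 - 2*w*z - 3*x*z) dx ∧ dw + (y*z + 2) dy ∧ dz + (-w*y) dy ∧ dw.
d(omega) = (2*w + 3*x) dx ∧ dz ∧ dw

For a 2-form omega = sum_{i<j} g_{ij} dx_i ∧ dx_j, the exterior derivative is
  d(omega) = sum_{i<j} d(g_{ij}) ∧ dx_i ∧ dx_j = sum_{i<j, k} (∂g_{ij}/∂x_k) dx_k ∧ dx_i ∧ dx_j.
Expand each term, using dx_k ∧ dx_i ∧ dx_j = sgn(permutation) dx_{(a)} ∧ dx_{(b)} ∧ dx_{(c)} with (a < b < c) sorted:
  d(-w^2 - 2*w*z - 3*x*z) includes (∂/∂z)(-w^2 - 2*w*z - 3*x*z) dz = (-2*w - 3*x) dz, which multiplied by dx ∧ dw gives (2*w + 3*x) dx ∧ dz ∧ dw
Collecting like 3-forms: d(omega) = (2*w + 3*x) dx ∧ dz ∧ dw.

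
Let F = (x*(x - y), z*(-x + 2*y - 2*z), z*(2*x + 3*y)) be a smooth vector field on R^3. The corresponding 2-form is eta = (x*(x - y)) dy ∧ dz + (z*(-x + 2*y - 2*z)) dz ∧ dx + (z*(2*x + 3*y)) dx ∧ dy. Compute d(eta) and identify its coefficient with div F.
d(eta) = (4*x + 2*y + 2*z) dx ∧ dy ∧ dz; div F = 4*x + 2*y + 2*z

For a 2-form in R^3 of the form above, applying d gives a 3-form with coefficient ∂P/∂x + ∂Q/∂y + ∂R/∂z:
  ∂P/∂x = 2*x - y
  ∂Q/∂y = 2*z
  ∂R/∂z = 2*x + 3*y
Sum = 4*x + 2*y + 2*z, which is exactly div F.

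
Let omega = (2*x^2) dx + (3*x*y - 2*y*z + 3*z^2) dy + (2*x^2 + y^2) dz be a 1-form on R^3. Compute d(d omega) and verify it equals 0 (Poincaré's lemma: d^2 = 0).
d(d omega) = 0

Step 1: d omega = sum_{i<j} (∂f_j/∂x_i - ∂f_i/∂x_j) dx_i ∧ dx_j:
  coeff of dx ∧ dy: 3*y
  coeff of dx ∧ dz: 4*x
  coeff of dy ∧ dz: 4*y - 6*z
Step 2: Apply d again to each 2-form coefficient. The only possible 3-form in R^3 is dx ∧ dy ∧ dz, with coefficient
  ∂(coeff of dy∧dz)/∂x - ∂(coeff of dx∧dz)/∂y + ∂(coeff of dx∧dy)/∂z
  = ∂/∂x (4*y - 6*z) - ∂/∂y (4*x) + ∂/∂z (3*y).
Each of these terms simplifies to sums of mixed partials that cancel in pairs. The result is 0 (by equality of mixed partials for smooth functions — Schwarz / Clairaut).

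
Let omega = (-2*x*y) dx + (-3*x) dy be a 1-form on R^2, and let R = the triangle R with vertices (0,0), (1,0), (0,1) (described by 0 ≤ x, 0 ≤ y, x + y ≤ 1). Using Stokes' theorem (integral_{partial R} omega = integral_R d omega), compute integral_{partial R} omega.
integral_(partial R) omega = -7/6

Stokes: integral_partial_R omega = integral_R d omega with d omega = (∂Q/∂x - ∂P/∂y) dx ∧ dy.
  ∂Q/∂x = -3
  ∂P/∂y = -2*x
  integrand = ∂Q/∂x - ∂P/∂y = 2*x - 3.
Integrating over R: integral_0^1 integral_0^{1-x} (2*x - 3) dy dx = -7/6.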